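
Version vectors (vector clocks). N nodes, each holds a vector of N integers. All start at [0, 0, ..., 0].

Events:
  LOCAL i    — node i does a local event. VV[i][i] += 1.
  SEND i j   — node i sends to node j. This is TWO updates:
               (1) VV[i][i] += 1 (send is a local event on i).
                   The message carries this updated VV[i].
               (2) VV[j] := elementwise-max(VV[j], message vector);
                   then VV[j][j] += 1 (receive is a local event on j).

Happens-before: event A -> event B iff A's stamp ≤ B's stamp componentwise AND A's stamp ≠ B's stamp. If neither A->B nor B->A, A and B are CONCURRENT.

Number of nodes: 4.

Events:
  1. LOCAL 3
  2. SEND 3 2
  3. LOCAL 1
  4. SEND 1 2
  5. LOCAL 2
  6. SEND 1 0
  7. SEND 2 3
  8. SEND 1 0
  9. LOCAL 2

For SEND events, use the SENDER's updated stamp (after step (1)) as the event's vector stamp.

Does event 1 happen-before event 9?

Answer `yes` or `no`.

Answer: yes

Derivation:
Initial: VV[0]=[0, 0, 0, 0]
Initial: VV[1]=[0, 0, 0, 0]
Initial: VV[2]=[0, 0, 0, 0]
Initial: VV[3]=[0, 0, 0, 0]
Event 1: LOCAL 3: VV[3][3]++ -> VV[3]=[0, 0, 0, 1]
Event 2: SEND 3->2: VV[3][3]++ -> VV[3]=[0, 0, 0, 2], msg_vec=[0, 0, 0, 2]; VV[2]=max(VV[2],msg_vec) then VV[2][2]++ -> VV[2]=[0, 0, 1, 2]
Event 3: LOCAL 1: VV[1][1]++ -> VV[1]=[0, 1, 0, 0]
Event 4: SEND 1->2: VV[1][1]++ -> VV[1]=[0, 2, 0, 0], msg_vec=[0, 2, 0, 0]; VV[2]=max(VV[2],msg_vec) then VV[2][2]++ -> VV[2]=[0, 2, 2, 2]
Event 5: LOCAL 2: VV[2][2]++ -> VV[2]=[0, 2, 3, 2]
Event 6: SEND 1->0: VV[1][1]++ -> VV[1]=[0, 3, 0, 0], msg_vec=[0, 3, 0, 0]; VV[0]=max(VV[0],msg_vec) then VV[0][0]++ -> VV[0]=[1, 3, 0, 0]
Event 7: SEND 2->3: VV[2][2]++ -> VV[2]=[0, 2, 4, 2], msg_vec=[0, 2, 4, 2]; VV[3]=max(VV[3],msg_vec) then VV[3][3]++ -> VV[3]=[0, 2, 4, 3]
Event 8: SEND 1->0: VV[1][1]++ -> VV[1]=[0, 4, 0, 0], msg_vec=[0, 4, 0, 0]; VV[0]=max(VV[0],msg_vec) then VV[0][0]++ -> VV[0]=[2, 4, 0, 0]
Event 9: LOCAL 2: VV[2][2]++ -> VV[2]=[0, 2, 5, 2]
Event 1 stamp: [0, 0, 0, 1]
Event 9 stamp: [0, 2, 5, 2]
[0, 0, 0, 1] <= [0, 2, 5, 2]? True. Equal? False. Happens-before: True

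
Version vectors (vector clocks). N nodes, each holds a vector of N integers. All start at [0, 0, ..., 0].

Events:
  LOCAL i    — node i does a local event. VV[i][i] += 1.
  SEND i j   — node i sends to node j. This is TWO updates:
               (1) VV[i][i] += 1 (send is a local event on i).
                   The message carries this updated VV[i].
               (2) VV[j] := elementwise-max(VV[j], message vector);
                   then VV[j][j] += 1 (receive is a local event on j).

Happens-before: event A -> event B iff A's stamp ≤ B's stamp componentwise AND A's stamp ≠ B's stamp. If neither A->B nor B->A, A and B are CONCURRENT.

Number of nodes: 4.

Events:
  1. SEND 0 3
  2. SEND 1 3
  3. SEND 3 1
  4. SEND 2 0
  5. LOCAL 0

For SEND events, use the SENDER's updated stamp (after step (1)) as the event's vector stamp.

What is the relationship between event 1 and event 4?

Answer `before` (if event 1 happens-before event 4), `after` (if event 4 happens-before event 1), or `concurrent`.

Initial: VV[0]=[0, 0, 0, 0]
Initial: VV[1]=[0, 0, 0, 0]
Initial: VV[2]=[0, 0, 0, 0]
Initial: VV[3]=[0, 0, 0, 0]
Event 1: SEND 0->3: VV[0][0]++ -> VV[0]=[1, 0, 0, 0], msg_vec=[1, 0, 0, 0]; VV[3]=max(VV[3],msg_vec) then VV[3][3]++ -> VV[3]=[1, 0, 0, 1]
Event 2: SEND 1->3: VV[1][1]++ -> VV[1]=[0, 1, 0, 0], msg_vec=[0, 1, 0, 0]; VV[3]=max(VV[3],msg_vec) then VV[3][3]++ -> VV[3]=[1, 1, 0, 2]
Event 3: SEND 3->1: VV[3][3]++ -> VV[3]=[1, 1, 0, 3], msg_vec=[1, 1, 0, 3]; VV[1]=max(VV[1],msg_vec) then VV[1][1]++ -> VV[1]=[1, 2, 0, 3]
Event 4: SEND 2->0: VV[2][2]++ -> VV[2]=[0, 0, 1, 0], msg_vec=[0, 0, 1, 0]; VV[0]=max(VV[0],msg_vec) then VV[0][0]++ -> VV[0]=[2, 0, 1, 0]
Event 5: LOCAL 0: VV[0][0]++ -> VV[0]=[3, 0, 1, 0]
Event 1 stamp: [1, 0, 0, 0]
Event 4 stamp: [0, 0, 1, 0]
[1, 0, 0, 0] <= [0, 0, 1, 0]? False
[0, 0, 1, 0] <= [1, 0, 0, 0]? False
Relation: concurrent

Answer: concurrent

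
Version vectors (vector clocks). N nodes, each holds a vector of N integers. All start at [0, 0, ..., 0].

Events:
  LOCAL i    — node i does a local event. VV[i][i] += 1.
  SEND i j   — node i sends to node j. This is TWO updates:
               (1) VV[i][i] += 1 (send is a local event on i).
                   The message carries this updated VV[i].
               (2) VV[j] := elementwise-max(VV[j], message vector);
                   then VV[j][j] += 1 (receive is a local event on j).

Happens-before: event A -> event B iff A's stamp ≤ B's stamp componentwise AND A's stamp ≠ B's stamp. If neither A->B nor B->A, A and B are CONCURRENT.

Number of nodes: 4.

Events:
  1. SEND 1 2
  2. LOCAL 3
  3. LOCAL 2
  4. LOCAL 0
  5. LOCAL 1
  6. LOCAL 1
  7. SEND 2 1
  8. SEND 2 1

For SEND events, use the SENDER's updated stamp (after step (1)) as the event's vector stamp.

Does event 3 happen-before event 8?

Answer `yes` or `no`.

Initial: VV[0]=[0, 0, 0, 0]
Initial: VV[1]=[0, 0, 0, 0]
Initial: VV[2]=[0, 0, 0, 0]
Initial: VV[3]=[0, 0, 0, 0]
Event 1: SEND 1->2: VV[1][1]++ -> VV[1]=[0, 1, 0, 0], msg_vec=[0, 1, 0, 0]; VV[2]=max(VV[2],msg_vec) then VV[2][2]++ -> VV[2]=[0, 1, 1, 0]
Event 2: LOCAL 3: VV[3][3]++ -> VV[3]=[0, 0, 0, 1]
Event 3: LOCAL 2: VV[2][2]++ -> VV[2]=[0, 1, 2, 0]
Event 4: LOCAL 0: VV[0][0]++ -> VV[0]=[1, 0, 0, 0]
Event 5: LOCAL 1: VV[1][1]++ -> VV[1]=[0, 2, 0, 0]
Event 6: LOCAL 1: VV[1][1]++ -> VV[1]=[0, 3, 0, 0]
Event 7: SEND 2->1: VV[2][2]++ -> VV[2]=[0, 1, 3, 0], msg_vec=[0, 1, 3, 0]; VV[1]=max(VV[1],msg_vec) then VV[1][1]++ -> VV[1]=[0, 4, 3, 0]
Event 8: SEND 2->1: VV[2][2]++ -> VV[2]=[0, 1, 4, 0], msg_vec=[0, 1, 4, 0]; VV[1]=max(VV[1],msg_vec) then VV[1][1]++ -> VV[1]=[0, 5, 4, 0]
Event 3 stamp: [0, 1, 2, 0]
Event 8 stamp: [0, 1, 4, 0]
[0, 1, 2, 0] <= [0, 1, 4, 0]? True. Equal? False. Happens-before: True

Answer: yes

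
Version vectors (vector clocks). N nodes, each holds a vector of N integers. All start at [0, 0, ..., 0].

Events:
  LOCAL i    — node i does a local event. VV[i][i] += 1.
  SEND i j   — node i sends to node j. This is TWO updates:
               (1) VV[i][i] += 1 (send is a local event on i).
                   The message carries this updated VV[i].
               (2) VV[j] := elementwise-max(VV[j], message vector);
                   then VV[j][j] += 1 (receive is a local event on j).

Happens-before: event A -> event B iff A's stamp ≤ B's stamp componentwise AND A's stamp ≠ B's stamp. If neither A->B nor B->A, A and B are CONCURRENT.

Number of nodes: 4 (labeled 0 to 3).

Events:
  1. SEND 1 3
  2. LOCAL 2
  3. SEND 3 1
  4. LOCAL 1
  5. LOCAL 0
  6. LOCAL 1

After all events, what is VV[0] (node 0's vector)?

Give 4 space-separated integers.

Initial: VV[0]=[0, 0, 0, 0]
Initial: VV[1]=[0, 0, 0, 0]
Initial: VV[2]=[0, 0, 0, 0]
Initial: VV[3]=[0, 0, 0, 0]
Event 1: SEND 1->3: VV[1][1]++ -> VV[1]=[0, 1, 0, 0], msg_vec=[0, 1, 0, 0]; VV[3]=max(VV[3],msg_vec) then VV[3][3]++ -> VV[3]=[0, 1, 0, 1]
Event 2: LOCAL 2: VV[2][2]++ -> VV[2]=[0, 0, 1, 0]
Event 3: SEND 3->1: VV[3][3]++ -> VV[3]=[0, 1, 0, 2], msg_vec=[0, 1, 0, 2]; VV[1]=max(VV[1],msg_vec) then VV[1][1]++ -> VV[1]=[0, 2, 0, 2]
Event 4: LOCAL 1: VV[1][1]++ -> VV[1]=[0, 3, 0, 2]
Event 5: LOCAL 0: VV[0][0]++ -> VV[0]=[1, 0, 0, 0]
Event 6: LOCAL 1: VV[1][1]++ -> VV[1]=[0, 4, 0, 2]
Final vectors: VV[0]=[1, 0, 0, 0]; VV[1]=[0, 4, 0, 2]; VV[2]=[0, 0, 1, 0]; VV[3]=[0, 1, 0, 2]

Answer: 1 0 0 0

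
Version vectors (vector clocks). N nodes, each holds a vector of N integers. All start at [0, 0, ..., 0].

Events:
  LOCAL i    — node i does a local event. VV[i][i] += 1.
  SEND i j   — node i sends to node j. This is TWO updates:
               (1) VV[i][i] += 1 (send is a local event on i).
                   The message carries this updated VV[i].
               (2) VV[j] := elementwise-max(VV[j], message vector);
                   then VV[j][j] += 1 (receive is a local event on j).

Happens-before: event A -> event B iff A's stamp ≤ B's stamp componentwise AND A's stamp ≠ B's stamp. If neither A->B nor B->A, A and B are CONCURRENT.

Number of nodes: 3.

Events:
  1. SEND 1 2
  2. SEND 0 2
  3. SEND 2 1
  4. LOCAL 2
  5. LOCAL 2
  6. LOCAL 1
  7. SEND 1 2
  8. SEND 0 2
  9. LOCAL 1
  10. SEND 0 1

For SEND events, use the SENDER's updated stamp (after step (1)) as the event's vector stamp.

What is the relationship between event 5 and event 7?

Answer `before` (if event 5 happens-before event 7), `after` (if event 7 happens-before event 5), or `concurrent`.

Initial: VV[0]=[0, 0, 0]
Initial: VV[1]=[0, 0, 0]
Initial: VV[2]=[0, 0, 0]
Event 1: SEND 1->2: VV[1][1]++ -> VV[1]=[0, 1, 0], msg_vec=[0, 1, 0]; VV[2]=max(VV[2],msg_vec) then VV[2][2]++ -> VV[2]=[0, 1, 1]
Event 2: SEND 0->2: VV[0][0]++ -> VV[0]=[1, 0, 0], msg_vec=[1, 0, 0]; VV[2]=max(VV[2],msg_vec) then VV[2][2]++ -> VV[2]=[1, 1, 2]
Event 3: SEND 2->1: VV[2][2]++ -> VV[2]=[1, 1, 3], msg_vec=[1, 1, 3]; VV[1]=max(VV[1],msg_vec) then VV[1][1]++ -> VV[1]=[1, 2, 3]
Event 4: LOCAL 2: VV[2][2]++ -> VV[2]=[1, 1, 4]
Event 5: LOCAL 2: VV[2][2]++ -> VV[2]=[1, 1, 5]
Event 6: LOCAL 1: VV[1][1]++ -> VV[1]=[1, 3, 3]
Event 7: SEND 1->2: VV[1][1]++ -> VV[1]=[1, 4, 3], msg_vec=[1, 4, 3]; VV[2]=max(VV[2],msg_vec) then VV[2][2]++ -> VV[2]=[1, 4, 6]
Event 8: SEND 0->2: VV[0][0]++ -> VV[0]=[2, 0, 0], msg_vec=[2, 0, 0]; VV[2]=max(VV[2],msg_vec) then VV[2][2]++ -> VV[2]=[2, 4, 7]
Event 9: LOCAL 1: VV[1][1]++ -> VV[1]=[1, 5, 3]
Event 10: SEND 0->1: VV[0][0]++ -> VV[0]=[3, 0, 0], msg_vec=[3, 0, 0]; VV[1]=max(VV[1],msg_vec) then VV[1][1]++ -> VV[1]=[3, 6, 3]
Event 5 stamp: [1, 1, 5]
Event 7 stamp: [1, 4, 3]
[1, 1, 5] <= [1, 4, 3]? False
[1, 4, 3] <= [1, 1, 5]? False
Relation: concurrent

Answer: concurrent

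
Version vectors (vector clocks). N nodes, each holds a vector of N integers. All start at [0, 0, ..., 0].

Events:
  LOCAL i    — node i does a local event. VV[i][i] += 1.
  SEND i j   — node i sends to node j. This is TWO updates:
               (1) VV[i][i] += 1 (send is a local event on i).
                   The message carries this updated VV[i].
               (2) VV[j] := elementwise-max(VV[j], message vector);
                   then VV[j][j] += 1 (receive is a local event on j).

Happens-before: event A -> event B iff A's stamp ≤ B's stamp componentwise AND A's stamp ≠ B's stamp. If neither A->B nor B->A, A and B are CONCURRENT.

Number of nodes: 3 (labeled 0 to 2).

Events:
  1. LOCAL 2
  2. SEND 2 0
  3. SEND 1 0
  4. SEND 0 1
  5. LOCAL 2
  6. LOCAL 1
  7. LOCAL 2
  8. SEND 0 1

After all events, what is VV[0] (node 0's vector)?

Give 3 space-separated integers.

Answer: 4 1 2

Derivation:
Initial: VV[0]=[0, 0, 0]
Initial: VV[1]=[0, 0, 0]
Initial: VV[2]=[0, 0, 0]
Event 1: LOCAL 2: VV[2][2]++ -> VV[2]=[0, 0, 1]
Event 2: SEND 2->0: VV[2][2]++ -> VV[2]=[0, 0, 2], msg_vec=[0, 0, 2]; VV[0]=max(VV[0],msg_vec) then VV[0][0]++ -> VV[0]=[1, 0, 2]
Event 3: SEND 1->0: VV[1][1]++ -> VV[1]=[0, 1, 0], msg_vec=[0, 1, 0]; VV[0]=max(VV[0],msg_vec) then VV[0][0]++ -> VV[0]=[2, 1, 2]
Event 4: SEND 0->1: VV[0][0]++ -> VV[0]=[3, 1, 2], msg_vec=[3, 1, 2]; VV[1]=max(VV[1],msg_vec) then VV[1][1]++ -> VV[1]=[3, 2, 2]
Event 5: LOCAL 2: VV[2][2]++ -> VV[2]=[0, 0, 3]
Event 6: LOCAL 1: VV[1][1]++ -> VV[1]=[3, 3, 2]
Event 7: LOCAL 2: VV[2][2]++ -> VV[2]=[0, 0, 4]
Event 8: SEND 0->1: VV[0][0]++ -> VV[0]=[4, 1, 2], msg_vec=[4, 1, 2]; VV[1]=max(VV[1],msg_vec) then VV[1][1]++ -> VV[1]=[4, 4, 2]
Final vectors: VV[0]=[4, 1, 2]; VV[1]=[4, 4, 2]; VV[2]=[0, 0, 4]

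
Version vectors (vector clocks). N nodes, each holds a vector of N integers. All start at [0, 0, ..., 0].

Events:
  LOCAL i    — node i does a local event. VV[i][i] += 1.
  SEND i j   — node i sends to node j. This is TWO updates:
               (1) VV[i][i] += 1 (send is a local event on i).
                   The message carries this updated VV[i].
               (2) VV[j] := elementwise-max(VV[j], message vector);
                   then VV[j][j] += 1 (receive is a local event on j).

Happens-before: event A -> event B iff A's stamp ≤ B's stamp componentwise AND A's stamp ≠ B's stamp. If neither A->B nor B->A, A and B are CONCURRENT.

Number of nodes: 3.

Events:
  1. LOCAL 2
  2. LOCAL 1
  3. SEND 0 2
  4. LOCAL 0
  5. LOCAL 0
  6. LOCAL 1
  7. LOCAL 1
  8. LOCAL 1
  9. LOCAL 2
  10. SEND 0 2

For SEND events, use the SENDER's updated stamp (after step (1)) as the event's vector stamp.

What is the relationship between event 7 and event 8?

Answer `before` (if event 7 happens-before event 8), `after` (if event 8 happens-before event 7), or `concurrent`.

Answer: before

Derivation:
Initial: VV[0]=[0, 0, 0]
Initial: VV[1]=[0, 0, 0]
Initial: VV[2]=[0, 0, 0]
Event 1: LOCAL 2: VV[2][2]++ -> VV[2]=[0, 0, 1]
Event 2: LOCAL 1: VV[1][1]++ -> VV[1]=[0, 1, 0]
Event 3: SEND 0->2: VV[0][0]++ -> VV[0]=[1, 0, 0], msg_vec=[1, 0, 0]; VV[2]=max(VV[2],msg_vec) then VV[2][2]++ -> VV[2]=[1, 0, 2]
Event 4: LOCAL 0: VV[0][0]++ -> VV[0]=[2, 0, 0]
Event 5: LOCAL 0: VV[0][0]++ -> VV[0]=[3, 0, 0]
Event 6: LOCAL 1: VV[1][1]++ -> VV[1]=[0, 2, 0]
Event 7: LOCAL 1: VV[1][1]++ -> VV[1]=[0, 3, 0]
Event 8: LOCAL 1: VV[1][1]++ -> VV[1]=[0, 4, 0]
Event 9: LOCAL 2: VV[2][2]++ -> VV[2]=[1, 0, 3]
Event 10: SEND 0->2: VV[0][0]++ -> VV[0]=[4, 0, 0], msg_vec=[4, 0, 0]; VV[2]=max(VV[2],msg_vec) then VV[2][2]++ -> VV[2]=[4, 0, 4]
Event 7 stamp: [0, 3, 0]
Event 8 stamp: [0, 4, 0]
[0, 3, 0] <= [0, 4, 0]? True
[0, 4, 0] <= [0, 3, 0]? False
Relation: before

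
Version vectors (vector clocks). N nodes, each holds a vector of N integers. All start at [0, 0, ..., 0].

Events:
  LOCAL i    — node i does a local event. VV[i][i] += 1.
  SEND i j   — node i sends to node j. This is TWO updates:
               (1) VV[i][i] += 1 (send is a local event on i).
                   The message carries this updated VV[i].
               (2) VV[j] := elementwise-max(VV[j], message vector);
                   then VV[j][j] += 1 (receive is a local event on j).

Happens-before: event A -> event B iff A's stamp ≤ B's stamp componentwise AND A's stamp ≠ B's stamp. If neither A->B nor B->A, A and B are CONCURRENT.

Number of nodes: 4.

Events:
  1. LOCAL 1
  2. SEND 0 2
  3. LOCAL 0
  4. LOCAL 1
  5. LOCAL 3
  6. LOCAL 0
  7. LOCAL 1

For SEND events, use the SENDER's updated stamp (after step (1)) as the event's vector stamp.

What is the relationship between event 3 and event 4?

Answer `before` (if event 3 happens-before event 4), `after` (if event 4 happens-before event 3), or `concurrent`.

Answer: concurrent

Derivation:
Initial: VV[0]=[0, 0, 0, 0]
Initial: VV[1]=[0, 0, 0, 0]
Initial: VV[2]=[0, 0, 0, 0]
Initial: VV[3]=[0, 0, 0, 0]
Event 1: LOCAL 1: VV[1][1]++ -> VV[1]=[0, 1, 0, 0]
Event 2: SEND 0->2: VV[0][0]++ -> VV[0]=[1, 0, 0, 0], msg_vec=[1, 0, 0, 0]; VV[2]=max(VV[2],msg_vec) then VV[2][2]++ -> VV[2]=[1, 0, 1, 0]
Event 3: LOCAL 0: VV[0][0]++ -> VV[0]=[2, 0, 0, 0]
Event 4: LOCAL 1: VV[1][1]++ -> VV[1]=[0, 2, 0, 0]
Event 5: LOCAL 3: VV[3][3]++ -> VV[3]=[0, 0, 0, 1]
Event 6: LOCAL 0: VV[0][0]++ -> VV[0]=[3, 0, 0, 0]
Event 7: LOCAL 1: VV[1][1]++ -> VV[1]=[0, 3, 0, 0]
Event 3 stamp: [2, 0, 0, 0]
Event 4 stamp: [0, 2, 0, 0]
[2, 0, 0, 0] <= [0, 2, 0, 0]? False
[0, 2, 0, 0] <= [2, 0, 0, 0]? False
Relation: concurrent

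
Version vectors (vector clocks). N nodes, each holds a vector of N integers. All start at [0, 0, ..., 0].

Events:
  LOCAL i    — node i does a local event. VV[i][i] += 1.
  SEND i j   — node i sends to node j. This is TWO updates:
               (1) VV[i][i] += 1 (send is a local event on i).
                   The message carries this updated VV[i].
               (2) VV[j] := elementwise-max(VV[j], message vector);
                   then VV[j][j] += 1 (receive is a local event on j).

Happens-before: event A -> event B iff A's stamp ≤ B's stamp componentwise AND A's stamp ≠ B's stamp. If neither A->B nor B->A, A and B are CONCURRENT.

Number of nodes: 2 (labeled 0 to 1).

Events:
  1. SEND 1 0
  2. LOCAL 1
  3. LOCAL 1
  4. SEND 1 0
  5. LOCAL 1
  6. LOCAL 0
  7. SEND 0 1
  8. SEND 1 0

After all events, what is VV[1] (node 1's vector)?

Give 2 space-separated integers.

Initial: VV[0]=[0, 0]
Initial: VV[1]=[0, 0]
Event 1: SEND 1->0: VV[1][1]++ -> VV[1]=[0, 1], msg_vec=[0, 1]; VV[0]=max(VV[0],msg_vec) then VV[0][0]++ -> VV[0]=[1, 1]
Event 2: LOCAL 1: VV[1][1]++ -> VV[1]=[0, 2]
Event 3: LOCAL 1: VV[1][1]++ -> VV[1]=[0, 3]
Event 4: SEND 1->0: VV[1][1]++ -> VV[1]=[0, 4], msg_vec=[0, 4]; VV[0]=max(VV[0],msg_vec) then VV[0][0]++ -> VV[0]=[2, 4]
Event 5: LOCAL 1: VV[1][1]++ -> VV[1]=[0, 5]
Event 6: LOCAL 0: VV[0][0]++ -> VV[0]=[3, 4]
Event 7: SEND 0->1: VV[0][0]++ -> VV[0]=[4, 4], msg_vec=[4, 4]; VV[1]=max(VV[1],msg_vec) then VV[1][1]++ -> VV[1]=[4, 6]
Event 8: SEND 1->0: VV[1][1]++ -> VV[1]=[4, 7], msg_vec=[4, 7]; VV[0]=max(VV[0],msg_vec) then VV[0][0]++ -> VV[0]=[5, 7]
Final vectors: VV[0]=[5, 7]; VV[1]=[4, 7]

Answer: 4 7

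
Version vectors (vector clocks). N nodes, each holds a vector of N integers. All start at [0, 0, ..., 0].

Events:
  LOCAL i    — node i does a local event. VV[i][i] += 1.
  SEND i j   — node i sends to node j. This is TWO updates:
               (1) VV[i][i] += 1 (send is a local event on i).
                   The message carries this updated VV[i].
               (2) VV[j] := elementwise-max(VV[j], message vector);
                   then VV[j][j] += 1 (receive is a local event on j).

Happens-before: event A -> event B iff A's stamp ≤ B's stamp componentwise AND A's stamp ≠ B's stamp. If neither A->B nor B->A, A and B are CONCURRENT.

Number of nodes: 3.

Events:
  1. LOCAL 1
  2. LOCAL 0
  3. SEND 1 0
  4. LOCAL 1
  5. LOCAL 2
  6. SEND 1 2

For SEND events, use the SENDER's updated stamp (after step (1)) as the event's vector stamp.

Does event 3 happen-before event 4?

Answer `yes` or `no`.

Answer: yes

Derivation:
Initial: VV[0]=[0, 0, 0]
Initial: VV[1]=[0, 0, 0]
Initial: VV[2]=[0, 0, 0]
Event 1: LOCAL 1: VV[1][1]++ -> VV[1]=[0, 1, 0]
Event 2: LOCAL 0: VV[0][0]++ -> VV[0]=[1, 0, 0]
Event 3: SEND 1->0: VV[1][1]++ -> VV[1]=[0, 2, 0], msg_vec=[0, 2, 0]; VV[0]=max(VV[0],msg_vec) then VV[0][0]++ -> VV[0]=[2, 2, 0]
Event 4: LOCAL 1: VV[1][1]++ -> VV[1]=[0, 3, 0]
Event 5: LOCAL 2: VV[2][2]++ -> VV[2]=[0, 0, 1]
Event 6: SEND 1->2: VV[1][1]++ -> VV[1]=[0, 4, 0], msg_vec=[0, 4, 0]; VV[2]=max(VV[2],msg_vec) then VV[2][2]++ -> VV[2]=[0, 4, 2]
Event 3 stamp: [0, 2, 0]
Event 4 stamp: [0, 3, 0]
[0, 2, 0] <= [0, 3, 0]? True. Equal? False. Happens-before: True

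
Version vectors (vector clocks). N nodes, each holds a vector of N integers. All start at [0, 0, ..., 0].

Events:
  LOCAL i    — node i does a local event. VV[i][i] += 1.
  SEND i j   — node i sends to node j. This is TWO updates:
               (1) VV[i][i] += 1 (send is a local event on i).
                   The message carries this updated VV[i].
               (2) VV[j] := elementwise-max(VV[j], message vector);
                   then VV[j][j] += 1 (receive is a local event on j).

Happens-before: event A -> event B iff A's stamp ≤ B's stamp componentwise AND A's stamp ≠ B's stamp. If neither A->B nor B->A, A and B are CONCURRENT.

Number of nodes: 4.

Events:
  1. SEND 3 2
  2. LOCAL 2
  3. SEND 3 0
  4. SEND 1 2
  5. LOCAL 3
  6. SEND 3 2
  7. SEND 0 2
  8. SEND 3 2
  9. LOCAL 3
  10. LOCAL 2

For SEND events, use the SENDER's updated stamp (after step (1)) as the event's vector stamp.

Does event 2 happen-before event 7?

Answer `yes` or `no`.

Initial: VV[0]=[0, 0, 0, 0]
Initial: VV[1]=[0, 0, 0, 0]
Initial: VV[2]=[0, 0, 0, 0]
Initial: VV[3]=[0, 0, 0, 0]
Event 1: SEND 3->2: VV[3][3]++ -> VV[3]=[0, 0, 0, 1], msg_vec=[0, 0, 0, 1]; VV[2]=max(VV[2],msg_vec) then VV[2][2]++ -> VV[2]=[0, 0, 1, 1]
Event 2: LOCAL 2: VV[2][2]++ -> VV[2]=[0, 0, 2, 1]
Event 3: SEND 3->0: VV[3][3]++ -> VV[3]=[0, 0, 0, 2], msg_vec=[0, 0, 0, 2]; VV[0]=max(VV[0],msg_vec) then VV[0][0]++ -> VV[0]=[1, 0, 0, 2]
Event 4: SEND 1->2: VV[1][1]++ -> VV[1]=[0, 1, 0, 0], msg_vec=[0, 1, 0, 0]; VV[2]=max(VV[2],msg_vec) then VV[2][2]++ -> VV[2]=[0, 1, 3, 1]
Event 5: LOCAL 3: VV[3][3]++ -> VV[3]=[0, 0, 0, 3]
Event 6: SEND 3->2: VV[3][3]++ -> VV[3]=[0, 0, 0, 4], msg_vec=[0, 0, 0, 4]; VV[2]=max(VV[2],msg_vec) then VV[2][2]++ -> VV[2]=[0, 1, 4, 4]
Event 7: SEND 0->2: VV[0][0]++ -> VV[0]=[2, 0, 0, 2], msg_vec=[2, 0, 0, 2]; VV[2]=max(VV[2],msg_vec) then VV[2][2]++ -> VV[2]=[2, 1, 5, 4]
Event 8: SEND 3->2: VV[3][3]++ -> VV[3]=[0, 0, 0, 5], msg_vec=[0, 0, 0, 5]; VV[2]=max(VV[2],msg_vec) then VV[2][2]++ -> VV[2]=[2, 1, 6, 5]
Event 9: LOCAL 3: VV[3][3]++ -> VV[3]=[0, 0, 0, 6]
Event 10: LOCAL 2: VV[2][2]++ -> VV[2]=[2, 1, 7, 5]
Event 2 stamp: [0, 0, 2, 1]
Event 7 stamp: [2, 0, 0, 2]
[0, 0, 2, 1] <= [2, 0, 0, 2]? False. Equal? False. Happens-before: False

Answer: no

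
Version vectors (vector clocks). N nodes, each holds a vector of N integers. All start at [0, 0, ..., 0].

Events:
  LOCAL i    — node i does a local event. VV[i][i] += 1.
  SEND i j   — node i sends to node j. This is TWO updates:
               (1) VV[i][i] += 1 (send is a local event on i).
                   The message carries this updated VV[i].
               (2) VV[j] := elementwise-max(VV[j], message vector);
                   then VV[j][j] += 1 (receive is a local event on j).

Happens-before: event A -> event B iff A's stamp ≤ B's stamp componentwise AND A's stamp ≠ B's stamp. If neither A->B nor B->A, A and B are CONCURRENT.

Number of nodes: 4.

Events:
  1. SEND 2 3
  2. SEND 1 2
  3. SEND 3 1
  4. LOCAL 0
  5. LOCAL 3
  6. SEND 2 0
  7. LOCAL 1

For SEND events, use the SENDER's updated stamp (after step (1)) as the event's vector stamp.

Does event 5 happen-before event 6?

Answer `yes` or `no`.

Initial: VV[0]=[0, 0, 0, 0]
Initial: VV[1]=[0, 0, 0, 0]
Initial: VV[2]=[0, 0, 0, 0]
Initial: VV[3]=[0, 0, 0, 0]
Event 1: SEND 2->3: VV[2][2]++ -> VV[2]=[0, 0, 1, 0], msg_vec=[0, 0, 1, 0]; VV[3]=max(VV[3],msg_vec) then VV[3][3]++ -> VV[3]=[0, 0, 1, 1]
Event 2: SEND 1->2: VV[1][1]++ -> VV[1]=[0, 1, 0, 0], msg_vec=[0, 1, 0, 0]; VV[2]=max(VV[2],msg_vec) then VV[2][2]++ -> VV[2]=[0, 1, 2, 0]
Event 3: SEND 3->1: VV[3][3]++ -> VV[3]=[0, 0, 1, 2], msg_vec=[0, 0, 1, 2]; VV[1]=max(VV[1],msg_vec) then VV[1][1]++ -> VV[1]=[0, 2, 1, 2]
Event 4: LOCAL 0: VV[0][0]++ -> VV[0]=[1, 0, 0, 0]
Event 5: LOCAL 3: VV[3][3]++ -> VV[3]=[0, 0, 1, 3]
Event 6: SEND 2->0: VV[2][2]++ -> VV[2]=[0, 1, 3, 0], msg_vec=[0, 1, 3, 0]; VV[0]=max(VV[0],msg_vec) then VV[0][0]++ -> VV[0]=[2, 1, 3, 0]
Event 7: LOCAL 1: VV[1][1]++ -> VV[1]=[0, 3, 1, 2]
Event 5 stamp: [0, 0, 1, 3]
Event 6 stamp: [0, 1, 3, 0]
[0, 0, 1, 3] <= [0, 1, 3, 0]? False. Equal? False. Happens-before: False

Answer: no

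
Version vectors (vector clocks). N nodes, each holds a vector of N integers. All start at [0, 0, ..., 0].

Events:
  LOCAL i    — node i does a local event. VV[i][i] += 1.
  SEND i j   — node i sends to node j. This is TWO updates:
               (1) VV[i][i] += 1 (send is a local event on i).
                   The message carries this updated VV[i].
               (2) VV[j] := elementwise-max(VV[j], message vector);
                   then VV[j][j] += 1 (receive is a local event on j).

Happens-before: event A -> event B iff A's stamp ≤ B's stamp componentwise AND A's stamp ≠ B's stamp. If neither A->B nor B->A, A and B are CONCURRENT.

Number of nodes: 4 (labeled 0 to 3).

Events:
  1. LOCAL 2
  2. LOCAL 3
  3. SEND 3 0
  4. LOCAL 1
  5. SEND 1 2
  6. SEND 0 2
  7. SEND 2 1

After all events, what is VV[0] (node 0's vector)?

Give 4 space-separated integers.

Answer: 2 0 0 2

Derivation:
Initial: VV[0]=[0, 0, 0, 0]
Initial: VV[1]=[0, 0, 0, 0]
Initial: VV[2]=[0, 0, 0, 0]
Initial: VV[3]=[0, 0, 0, 0]
Event 1: LOCAL 2: VV[2][2]++ -> VV[2]=[0, 0, 1, 0]
Event 2: LOCAL 3: VV[3][3]++ -> VV[3]=[0, 0, 0, 1]
Event 3: SEND 3->0: VV[3][3]++ -> VV[3]=[0, 0, 0, 2], msg_vec=[0, 0, 0, 2]; VV[0]=max(VV[0],msg_vec) then VV[0][0]++ -> VV[0]=[1, 0, 0, 2]
Event 4: LOCAL 1: VV[1][1]++ -> VV[1]=[0, 1, 0, 0]
Event 5: SEND 1->2: VV[1][1]++ -> VV[1]=[0, 2, 0, 0], msg_vec=[0, 2, 0, 0]; VV[2]=max(VV[2],msg_vec) then VV[2][2]++ -> VV[2]=[0, 2, 2, 0]
Event 6: SEND 0->2: VV[0][0]++ -> VV[0]=[2, 0, 0, 2], msg_vec=[2, 0, 0, 2]; VV[2]=max(VV[2],msg_vec) then VV[2][2]++ -> VV[2]=[2, 2, 3, 2]
Event 7: SEND 2->1: VV[2][2]++ -> VV[2]=[2, 2, 4, 2], msg_vec=[2, 2, 4, 2]; VV[1]=max(VV[1],msg_vec) then VV[1][1]++ -> VV[1]=[2, 3, 4, 2]
Final vectors: VV[0]=[2, 0, 0, 2]; VV[1]=[2, 3, 4, 2]; VV[2]=[2, 2, 4, 2]; VV[3]=[0, 0, 0, 2]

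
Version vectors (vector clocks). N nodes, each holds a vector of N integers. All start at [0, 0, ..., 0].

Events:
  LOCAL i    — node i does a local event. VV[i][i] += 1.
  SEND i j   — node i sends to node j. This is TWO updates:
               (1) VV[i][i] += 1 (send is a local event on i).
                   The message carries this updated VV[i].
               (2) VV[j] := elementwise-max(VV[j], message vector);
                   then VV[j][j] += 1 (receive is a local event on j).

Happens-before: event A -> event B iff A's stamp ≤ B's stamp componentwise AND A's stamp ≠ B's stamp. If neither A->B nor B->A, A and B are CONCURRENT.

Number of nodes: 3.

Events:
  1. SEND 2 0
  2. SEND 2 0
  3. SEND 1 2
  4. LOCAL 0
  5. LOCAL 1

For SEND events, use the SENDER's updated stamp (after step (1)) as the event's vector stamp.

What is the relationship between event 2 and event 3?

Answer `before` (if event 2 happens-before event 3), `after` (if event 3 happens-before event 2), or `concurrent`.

Answer: concurrent

Derivation:
Initial: VV[0]=[0, 0, 0]
Initial: VV[1]=[0, 0, 0]
Initial: VV[2]=[0, 0, 0]
Event 1: SEND 2->0: VV[2][2]++ -> VV[2]=[0, 0, 1], msg_vec=[0, 0, 1]; VV[0]=max(VV[0],msg_vec) then VV[0][0]++ -> VV[0]=[1, 0, 1]
Event 2: SEND 2->0: VV[2][2]++ -> VV[2]=[0, 0, 2], msg_vec=[0, 0, 2]; VV[0]=max(VV[0],msg_vec) then VV[0][0]++ -> VV[0]=[2, 0, 2]
Event 3: SEND 1->2: VV[1][1]++ -> VV[1]=[0, 1, 0], msg_vec=[0, 1, 0]; VV[2]=max(VV[2],msg_vec) then VV[2][2]++ -> VV[2]=[0, 1, 3]
Event 4: LOCAL 0: VV[0][0]++ -> VV[0]=[3, 0, 2]
Event 5: LOCAL 1: VV[1][1]++ -> VV[1]=[0, 2, 0]
Event 2 stamp: [0, 0, 2]
Event 3 stamp: [0, 1, 0]
[0, 0, 2] <= [0, 1, 0]? False
[0, 1, 0] <= [0, 0, 2]? False
Relation: concurrent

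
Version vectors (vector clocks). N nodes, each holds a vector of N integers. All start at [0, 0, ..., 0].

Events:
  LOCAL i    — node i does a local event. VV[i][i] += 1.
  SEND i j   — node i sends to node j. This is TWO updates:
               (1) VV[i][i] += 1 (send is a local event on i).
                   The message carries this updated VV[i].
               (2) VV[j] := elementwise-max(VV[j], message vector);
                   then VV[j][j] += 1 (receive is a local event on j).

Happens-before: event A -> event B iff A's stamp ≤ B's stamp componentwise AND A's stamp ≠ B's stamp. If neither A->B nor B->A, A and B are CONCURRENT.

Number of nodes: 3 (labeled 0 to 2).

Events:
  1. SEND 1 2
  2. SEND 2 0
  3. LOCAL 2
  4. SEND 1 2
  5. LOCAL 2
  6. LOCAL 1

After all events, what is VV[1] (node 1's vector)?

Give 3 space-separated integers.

Initial: VV[0]=[0, 0, 0]
Initial: VV[1]=[0, 0, 0]
Initial: VV[2]=[0, 0, 0]
Event 1: SEND 1->2: VV[1][1]++ -> VV[1]=[0, 1, 0], msg_vec=[0, 1, 0]; VV[2]=max(VV[2],msg_vec) then VV[2][2]++ -> VV[2]=[0, 1, 1]
Event 2: SEND 2->0: VV[2][2]++ -> VV[2]=[0, 1, 2], msg_vec=[0, 1, 2]; VV[0]=max(VV[0],msg_vec) then VV[0][0]++ -> VV[0]=[1, 1, 2]
Event 3: LOCAL 2: VV[2][2]++ -> VV[2]=[0, 1, 3]
Event 4: SEND 1->2: VV[1][1]++ -> VV[1]=[0, 2, 0], msg_vec=[0, 2, 0]; VV[2]=max(VV[2],msg_vec) then VV[2][2]++ -> VV[2]=[0, 2, 4]
Event 5: LOCAL 2: VV[2][2]++ -> VV[2]=[0, 2, 5]
Event 6: LOCAL 1: VV[1][1]++ -> VV[1]=[0, 3, 0]
Final vectors: VV[0]=[1, 1, 2]; VV[1]=[0, 3, 0]; VV[2]=[0, 2, 5]

Answer: 0 3 0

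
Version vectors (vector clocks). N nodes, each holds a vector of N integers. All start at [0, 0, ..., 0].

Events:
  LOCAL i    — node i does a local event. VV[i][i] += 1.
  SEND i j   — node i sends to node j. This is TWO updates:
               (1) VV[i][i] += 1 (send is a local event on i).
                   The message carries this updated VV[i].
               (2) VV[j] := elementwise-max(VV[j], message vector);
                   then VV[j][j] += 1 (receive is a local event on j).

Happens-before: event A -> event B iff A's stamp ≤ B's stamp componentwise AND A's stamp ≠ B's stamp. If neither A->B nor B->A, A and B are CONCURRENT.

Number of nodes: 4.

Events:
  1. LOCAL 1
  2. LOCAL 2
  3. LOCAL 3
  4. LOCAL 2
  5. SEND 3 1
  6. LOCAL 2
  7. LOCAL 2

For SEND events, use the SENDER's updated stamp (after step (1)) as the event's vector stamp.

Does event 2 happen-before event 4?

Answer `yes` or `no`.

Answer: yes

Derivation:
Initial: VV[0]=[0, 0, 0, 0]
Initial: VV[1]=[0, 0, 0, 0]
Initial: VV[2]=[0, 0, 0, 0]
Initial: VV[3]=[0, 0, 0, 0]
Event 1: LOCAL 1: VV[1][1]++ -> VV[1]=[0, 1, 0, 0]
Event 2: LOCAL 2: VV[2][2]++ -> VV[2]=[0, 0, 1, 0]
Event 3: LOCAL 3: VV[3][3]++ -> VV[3]=[0, 0, 0, 1]
Event 4: LOCAL 2: VV[2][2]++ -> VV[2]=[0, 0, 2, 0]
Event 5: SEND 3->1: VV[3][3]++ -> VV[3]=[0, 0, 0, 2], msg_vec=[0, 0, 0, 2]; VV[1]=max(VV[1],msg_vec) then VV[1][1]++ -> VV[1]=[0, 2, 0, 2]
Event 6: LOCAL 2: VV[2][2]++ -> VV[2]=[0, 0, 3, 0]
Event 7: LOCAL 2: VV[2][2]++ -> VV[2]=[0, 0, 4, 0]
Event 2 stamp: [0, 0, 1, 0]
Event 4 stamp: [0, 0, 2, 0]
[0, 0, 1, 0] <= [0, 0, 2, 0]? True. Equal? False. Happens-before: True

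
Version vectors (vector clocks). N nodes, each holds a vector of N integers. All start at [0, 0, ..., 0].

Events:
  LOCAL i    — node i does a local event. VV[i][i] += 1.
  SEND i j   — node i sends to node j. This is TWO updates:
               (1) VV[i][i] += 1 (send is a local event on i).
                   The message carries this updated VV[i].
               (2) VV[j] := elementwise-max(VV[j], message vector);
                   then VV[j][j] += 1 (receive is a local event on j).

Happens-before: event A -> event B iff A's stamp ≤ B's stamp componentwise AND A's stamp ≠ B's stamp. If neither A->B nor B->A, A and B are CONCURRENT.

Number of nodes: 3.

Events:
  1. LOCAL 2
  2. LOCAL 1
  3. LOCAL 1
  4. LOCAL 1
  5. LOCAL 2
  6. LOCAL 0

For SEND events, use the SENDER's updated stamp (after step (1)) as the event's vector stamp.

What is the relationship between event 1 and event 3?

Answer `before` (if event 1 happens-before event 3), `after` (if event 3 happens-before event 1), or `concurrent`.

Initial: VV[0]=[0, 0, 0]
Initial: VV[1]=[0, 0, 0]
Initial: VV[2]=[0, 0, 0]
Event 1: LOCAL 2: VV[2][2]++ -> VV[2]=[0, 0, 1]
Event 2: LOCAL 1: VV[1][1]++ -> VV[1]=[0, 1, 0]
Event 3: LOCAL 1: VV[1][1]++ -> VV[1]=[0, 2, 0]
Event 4: LOCAL 1: VV[1][1]++ -> VV[1]=[0, 3, 0]
Event 5: LOCAL 2: VV[2][2]++ -> VV[2]=[0, 0, 2]
Event 6: LOCAL 0: VV[0][0]++ -> VV[0]=[1, 0, 0]
Event 1 stamp: [0, 0, 1]
Event 3 stamp: [0, 2, 0]
[0, 0, 1] <= [0, 2, 0]? False
[0, 2, 0] <= [0, 0, 1]? False
Relation: concurrent

Answer: concurrent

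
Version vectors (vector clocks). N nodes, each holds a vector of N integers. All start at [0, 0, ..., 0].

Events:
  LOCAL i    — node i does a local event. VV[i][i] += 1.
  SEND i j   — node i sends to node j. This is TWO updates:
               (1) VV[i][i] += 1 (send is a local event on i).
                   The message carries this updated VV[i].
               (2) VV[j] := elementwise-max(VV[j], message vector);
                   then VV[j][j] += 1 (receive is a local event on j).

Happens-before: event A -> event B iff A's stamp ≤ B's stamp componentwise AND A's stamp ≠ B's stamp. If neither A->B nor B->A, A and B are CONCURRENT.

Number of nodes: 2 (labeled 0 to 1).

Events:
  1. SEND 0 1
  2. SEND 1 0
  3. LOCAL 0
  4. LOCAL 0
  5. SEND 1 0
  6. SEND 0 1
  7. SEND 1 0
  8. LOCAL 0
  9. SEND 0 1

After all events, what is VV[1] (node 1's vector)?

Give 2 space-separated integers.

Initial: VV[0]=[0, 0]
Initial: VV[1]=[0, 0]
Event 1: SEND 0->1: VV[0][0]++ -> VV[0]=[1, 0], msg_vec=[1, 0]; VV[1]=max(VV[1],msg_vec) then VV[1][1]++ -> VV[1]=[1, 1]
Event 2: SEND 1->0: VV[1][1]++ -> VV[1]=[1, 2], msg_vec=[1, 2]; VV[0]=max(VV[0],msg_vec) then VV[0][0]++ -> VV[0]=[2, 2]
Event 3: LOCAL 0: VV[0][0]++ -> VV[0]=[3, 2]
Event 4: LOCAL 0: VV[0][0]++ -> VV[0]=[4, 2]
Event 5: SEND 1->0: VV[1][1]++ -> VV[1]=[1, 3], msg_vec=[1, 3]; VV[0]=max(VV[0],msg_vec) then VV[0][0]++ -> VV[0]=[5, 3]
Event 6: SEND 0->1: VV[0][0]++ -> VV[0]=[6, 3], msg_vec=[6, 3]; VV[1]=max(VV[1],msg_vec) then VV[1][1]++ -> VV[1]=[6, 4]
Event 7: SEND 1->0: VV[1][1]++ -> VV[1]=[6, 5], msg_vec=[6, 5]; VV[0]=max(VV[0],msg_vec) then VV[0][0]++ -> VV[0]=[7, 5]
Event 8: LOCAL 0: VV[0][0]++ -> VV[0]=[8, 5]
Event 9: SEND 0->1: VV[0][0]++ -> VV[0]=[9, 5], msg_vec=[9, 5]; VV[1]=max(VV[1],msg_vec) then VV[1][1]++ -> VV[1]=[9, 6]
Final vectors: VV[0]=[9, 5]; VV[1]=[9, 6]

Answer: 9 6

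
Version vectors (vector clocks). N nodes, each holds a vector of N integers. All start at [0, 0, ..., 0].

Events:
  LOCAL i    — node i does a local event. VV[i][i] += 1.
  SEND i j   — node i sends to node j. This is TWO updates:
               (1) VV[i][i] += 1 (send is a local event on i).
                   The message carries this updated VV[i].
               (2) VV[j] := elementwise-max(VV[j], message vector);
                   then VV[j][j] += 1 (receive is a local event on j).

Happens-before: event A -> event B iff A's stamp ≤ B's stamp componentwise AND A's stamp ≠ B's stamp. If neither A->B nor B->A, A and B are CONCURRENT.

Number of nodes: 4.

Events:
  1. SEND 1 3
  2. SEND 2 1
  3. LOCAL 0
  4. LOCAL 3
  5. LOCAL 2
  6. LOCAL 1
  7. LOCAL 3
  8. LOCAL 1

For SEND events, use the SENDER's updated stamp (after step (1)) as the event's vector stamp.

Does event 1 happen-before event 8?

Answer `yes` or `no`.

Answer: yes

Derivation:
Initial: VV[0]=[0, 0, 0, 0]
Initial: VV[1]=[0, 0, 0, 0]
Initial: VV[2]=[0, 0, 0, 0]
Initial: VV[3]=[0, 0, 0, 0]
Event 1: SEND 1->3: VV[1][1]++ -> VV[1]=[0, 1, 0, 0], msg_vec=[0, 1, 0, 0]; VV[3]=max(VV[3],msg_vec) then VV[3][3]++ -> VV[3]=[0, 1, 0, 1]
Event 2: SEND 2->1: VV[2][2]++ -> VV[2]=[0, 0, 1, 0], msg_vec=[0, 0, 1, 0]; VV[1]=max(VV[1],msg_vec) then VV[1][1]++ -> VV[1]=[0, 2, 1, 0]
Event 3: LOCAL 0: VV[0][0]++ -> VV[0]=[1, 0, 0, 0]
Event 4: LOCAL 3: VV[3][3]++ -> VV[3]=[0, 1, 0, 2]
Event 5: LOCAL 2: VV[2][2]++ -> VV[2]=[0, 0, 2, 0]
Event 6: LOCAL 1: VV[1][1]++ -> VV[1]=[0, 3, 1, 0]
Event 7: LOCAL 3: VV[3][3]++ -> VV[3]=[0, 1, 0, 3]
Event 8: LOCAL 1: VV[1][1]++ -> VV[1]=[0, 4, 1, 0]
Event 1 stamp: [0, 1, 0, 0]
Event 8 stamp: [0, 4, 1, 0]
[0, 1, 0, 0] <= [0, 4, 1, 0]? True. Equal? False. Happens-before: True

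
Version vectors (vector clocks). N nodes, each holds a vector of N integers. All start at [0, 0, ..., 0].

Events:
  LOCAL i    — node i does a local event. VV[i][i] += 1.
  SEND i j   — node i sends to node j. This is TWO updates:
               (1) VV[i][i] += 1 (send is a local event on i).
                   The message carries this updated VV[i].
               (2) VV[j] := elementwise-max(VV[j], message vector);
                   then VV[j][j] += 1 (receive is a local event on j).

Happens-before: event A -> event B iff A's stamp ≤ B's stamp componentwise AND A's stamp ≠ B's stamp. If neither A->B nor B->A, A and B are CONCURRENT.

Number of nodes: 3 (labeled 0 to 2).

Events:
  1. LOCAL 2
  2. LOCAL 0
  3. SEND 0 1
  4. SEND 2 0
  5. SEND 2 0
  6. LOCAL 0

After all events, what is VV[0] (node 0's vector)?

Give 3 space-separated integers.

Answer: 5 0 3

Derivation:
Initial: VV[0]=[0, 0, 0]
Initial: VV[1]=[0, 0, 0]
Initial: VV[2]=[0, 0, 0]
Event 1: LOCAL 2: VV[2][2]++ -> VV[2]=[0, 0, 1]
Event 2: LOCAL 0: VV[0][0]++ -> VV[0]=[1, 0, 0]
Event 3: SEND 0->1: VV[0][0]++ -> VV[0]=[2, 0, 0], msg_vec=[2, 0, 0]; VV[1]=max(VV[1],msg_vec) then VV[1][1]++ -> VV[1]=[2, 1, 0]
Event 4: SEND 2->0: VV[2][2]++ -> VV[2]=[0, 0, 2], msg_vec=[0, 0, 2]; VV[0]=max(VV[0],msg_vec) then VV[0][0]++ -> VV[0]=[3, 0, 2]
Event 5: SEND 2->0: VV[2][2]++ -> VV[2]=[0, 0, 3], msg_vec=[0, 0, 3]; VV[0]=max(VV[0],msg_vec) then VV[0][0]++ -> VV[0]=[4, 0, 3]
Event 6: LOCAL 0: VV[0][0]++ -> VV[0]=[5, 0, 3]
Final vectors: VV[0]=[5, 0, 3]; VV[1]=[2, 1, 0]; VV[2]=[0, 0, 3]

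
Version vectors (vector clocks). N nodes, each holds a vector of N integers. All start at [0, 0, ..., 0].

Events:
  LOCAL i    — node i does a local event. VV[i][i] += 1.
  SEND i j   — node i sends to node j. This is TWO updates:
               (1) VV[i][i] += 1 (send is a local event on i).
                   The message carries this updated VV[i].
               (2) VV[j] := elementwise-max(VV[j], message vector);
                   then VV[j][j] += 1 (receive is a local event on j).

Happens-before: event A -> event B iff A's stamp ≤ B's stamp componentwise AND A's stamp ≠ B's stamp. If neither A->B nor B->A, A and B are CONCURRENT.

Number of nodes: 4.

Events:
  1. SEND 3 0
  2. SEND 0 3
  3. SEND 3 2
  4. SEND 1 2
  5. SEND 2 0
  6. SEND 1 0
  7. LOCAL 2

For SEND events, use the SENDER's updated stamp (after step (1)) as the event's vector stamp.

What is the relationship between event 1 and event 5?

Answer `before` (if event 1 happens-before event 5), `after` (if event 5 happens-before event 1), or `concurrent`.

Answer: before

Derivation:
Initial: VV[0]=[0, 0, 0, 0]
Initial: VV[1]=[0, 0, 0, 0]
Initial: VV[2]=[0, 0, 0, 0]
Initial: VV[3]=[0, 0, 0, 0]
Event 1: SEND 3->0: VV[3][3]++ -> VV[3]=[0, 0, 0, 1], msg_vec=[0, 0, 0, 1]; VV[0]=max(VV[0],msg_vec) then VV[0][0]++ -> VV[0]=[1, 0, 0, 1]
Event 2: SEND 0->3: VV[0][0]++ -> VV[0]=[2, 0, 0, 1], msg_vec=[2, 0, 0, 1]; VV[3]=max(VV[3],msg_vec) then VV[3][3]++ -> VV[3]=[2, 0, 0, 2]
Event 3: SEND 3->2: VV[3][3]++ -> VV[3]=[2, 0, 0, 3], msg_vec=[2, 0, 0, 3]; VV[2]=max(VV[2],msg_vec) then VV[2][2]++ -> VV[2]=[2, 0, 1, 3]
Event 4: SEND 1->2: VV[1][1]++ -> VV[1]=[0, 1, 0, 0], msg_vec=[0, 1, 0, 0]; VV[2]=max(VV[2],msg_vec) then VV[2][2]++ -> VV[2]=[2, 1, 2, 3]
Event 5: SEND 2->0: VV[2][2]++ -> VV[2]=[2, 1, 3, 3], msg_vec=[2, 1, 3, 3]; VV[0]=max(VV[0],msg_vec) then VV[0][0]++ -> VV[0]=[3, 1, 3, 3]
Event 6: SEND 1->0: VV[1][1]++ -> VV[1]=[0, 2, 0, 0], msg_vec=[0, 2, 0, 0]; VV[0]=max(VV[0],msg_vec) then VV[0][0]++ -> VV[0]=[4, 2, 3, 3]
Event 7: LOCAL 2: VV[2][2]++ -> VV[2]=[2, 1, 4, 3]
Event 1 stamp: [0, 0, 0, 1]
Event 5 stamp: [2, 1, 3, 3]
[0, 0, 0, 1] <= [2, 1, 3, 3]? True
[2, 1, 3, 3] <= [0, 0, 0, 1]? False
Relation: before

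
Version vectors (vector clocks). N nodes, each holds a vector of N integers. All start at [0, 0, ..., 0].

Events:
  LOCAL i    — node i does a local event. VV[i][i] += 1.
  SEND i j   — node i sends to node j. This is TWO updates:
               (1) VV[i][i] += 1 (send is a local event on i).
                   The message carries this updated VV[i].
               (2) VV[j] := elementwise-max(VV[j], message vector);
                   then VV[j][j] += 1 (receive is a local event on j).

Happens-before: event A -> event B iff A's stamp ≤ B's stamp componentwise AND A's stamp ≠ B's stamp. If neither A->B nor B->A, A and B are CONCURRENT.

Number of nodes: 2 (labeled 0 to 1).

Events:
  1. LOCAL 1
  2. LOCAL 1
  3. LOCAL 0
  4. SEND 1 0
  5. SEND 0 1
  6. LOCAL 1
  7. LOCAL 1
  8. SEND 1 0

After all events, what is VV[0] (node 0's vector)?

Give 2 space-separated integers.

Initial: VV[0]=[0, 0]
Initial: VV[1]=[0, 0]
Event 1: LOCAL 1: VV[1][1]++ -> VV[1]=[0, 1]
Event 2: LOCAL 1: VV[1][1]++ -> VV[1]=[0, 2]
Event 3: LOCAL 0: VV[0][0]++ -> VV[0]=[1, 0]
Event 4: SEND 1->0: VV[1][1]++ -> VV[1]=[0, 3], msg_vec=[0, 3]; VV[0]=max(VV[0],msg_vec) then VV[0][0]++ -> VV[0]=[2, 3]
Event 5: SEND 0->1: VV[0][0]++ -> VV[0]=[3, 3], msg_vec=[3, 3]; VV[1]=max(VV[1],msg_vec) then VV[1][1]++ -> VV[1]=[3, 4]
Event 6: LOCAL 1: VV[1][1]++ -> VV[1]=[3, 5]
Event 7: LOCAL 1: VV[1][1]++ -> VV[1]=[3, 6]
Event 8: SEND 1->0: VV[1][1]++ -> VV[1]=[3, 7], msg_vec=[3, 7]; VV[0]=max(VV[0],msg_vec) then VV[0][0]++ -> VV[0]=[4, 7]
Final vectors: VV[0]=[4, 7]; VV[1]=[3, 7]

Answer: 4 7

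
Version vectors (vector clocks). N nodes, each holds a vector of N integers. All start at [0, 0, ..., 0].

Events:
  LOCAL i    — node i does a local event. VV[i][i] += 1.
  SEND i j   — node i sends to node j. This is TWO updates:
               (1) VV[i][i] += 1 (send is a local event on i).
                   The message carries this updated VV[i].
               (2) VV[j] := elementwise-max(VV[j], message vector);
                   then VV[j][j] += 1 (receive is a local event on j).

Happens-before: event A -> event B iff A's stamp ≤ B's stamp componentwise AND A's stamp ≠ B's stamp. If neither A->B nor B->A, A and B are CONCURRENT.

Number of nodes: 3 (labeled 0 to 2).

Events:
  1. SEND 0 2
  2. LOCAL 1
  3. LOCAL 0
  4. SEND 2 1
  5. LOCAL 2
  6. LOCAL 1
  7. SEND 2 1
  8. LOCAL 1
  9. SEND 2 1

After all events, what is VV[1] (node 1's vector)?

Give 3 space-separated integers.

Answer: 1 6 5

Derivation:
Initial: VV[0]=[0, 0, 0]
Initial: VV[1]=[0, 0, 0]
Initial: VV[2]=[0, 0, 0]
Event 1: SEND 0->2: VV[0][0]++ -> VV[0]=[1, 0, 0], msg_vec=[1, 0, 0]; VV[2]=max(VV[2],msg_vec) then VV[2][2]++ -> VV[2]=[1, 0, 1]
Event 2: LOCAL 1: VV[1][1]++ -> VV[1]=[0, 1, 0]
Event 3: LOCAL 0: VV[0][0]++ -> VV[0]=[2, 0, 0]
Event 4: SEND 2->1: VV[2][2]++ -> VV[2]=[1, 0, 2], msg_vec=[1, 0, 2]; VV[1]=max(VV[1],msg_vec) then VV[1][1]++ -> VV[1]=[1, 2, 2]
Event 5: LOCAL 2: VV[2][2]++ -> VV[2]=[1, 0, 3]
Event 6: LOCAL 1: VV[1][1]++ -> VV[1]=[1, 3, 2]
Event 7: SEND 2->1: VV[2][2]++ -> VV[2]=[1, 0, 4], msg_vec=[1, 0, 4]; VV[1]=max(VV[1],msg_vec) then VV[1][1]++ -> VV[1]=[1, 4, 4]
Event 8: LOCAL 1: VV[1][1]++ -> VV[1]=[1, 5, 4]
Event 9: SEND 2->1: VV[2][2]++ -> VV[2]=[1, 0, 5], msg_vec=[1, 0, 5]; VV[1]=max(VV[1],msg_vec) then VV[1][1]++ -> VV[1]=[1, 6, 5]
Final vectors: VV[0]=[2, 0, 0]; VV[1]=[1, 6, 5]; VV[2]=[1, 0, 5]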